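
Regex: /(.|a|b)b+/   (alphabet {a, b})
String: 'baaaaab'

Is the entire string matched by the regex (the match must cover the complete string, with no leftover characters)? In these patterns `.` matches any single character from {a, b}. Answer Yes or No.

No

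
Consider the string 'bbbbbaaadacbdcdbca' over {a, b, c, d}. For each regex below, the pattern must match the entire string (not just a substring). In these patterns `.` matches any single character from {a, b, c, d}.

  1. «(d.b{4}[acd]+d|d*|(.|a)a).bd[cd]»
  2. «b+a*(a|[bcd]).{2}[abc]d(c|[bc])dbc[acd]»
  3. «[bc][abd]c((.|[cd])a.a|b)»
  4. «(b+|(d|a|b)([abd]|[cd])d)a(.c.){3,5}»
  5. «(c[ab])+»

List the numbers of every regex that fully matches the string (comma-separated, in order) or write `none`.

1 → no match
2 → match
3 → no match
4 → no match
5 → no match — must start with 'c'

2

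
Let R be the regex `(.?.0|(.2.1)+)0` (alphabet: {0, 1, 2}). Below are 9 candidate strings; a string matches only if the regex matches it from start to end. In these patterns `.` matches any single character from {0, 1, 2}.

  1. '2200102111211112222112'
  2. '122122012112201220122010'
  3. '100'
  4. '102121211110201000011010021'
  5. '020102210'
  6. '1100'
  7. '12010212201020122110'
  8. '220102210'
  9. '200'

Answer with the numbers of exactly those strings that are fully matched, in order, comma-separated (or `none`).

3, 5, 6, 8, 9

1 → no match — must end with '0'
2 → no match
3 → match
4 → no match — must end with '0'
5 → match
6 → match
7 → no match
8 → match
9 → match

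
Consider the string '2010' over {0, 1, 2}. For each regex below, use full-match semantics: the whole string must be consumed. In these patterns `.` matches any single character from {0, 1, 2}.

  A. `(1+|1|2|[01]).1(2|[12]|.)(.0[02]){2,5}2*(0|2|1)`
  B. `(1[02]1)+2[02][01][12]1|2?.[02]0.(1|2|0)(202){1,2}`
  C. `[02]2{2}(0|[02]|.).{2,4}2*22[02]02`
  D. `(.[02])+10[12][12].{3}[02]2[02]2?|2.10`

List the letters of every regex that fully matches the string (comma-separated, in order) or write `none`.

D

A → no match
B → no match
C → no match — must end with '02'
D → match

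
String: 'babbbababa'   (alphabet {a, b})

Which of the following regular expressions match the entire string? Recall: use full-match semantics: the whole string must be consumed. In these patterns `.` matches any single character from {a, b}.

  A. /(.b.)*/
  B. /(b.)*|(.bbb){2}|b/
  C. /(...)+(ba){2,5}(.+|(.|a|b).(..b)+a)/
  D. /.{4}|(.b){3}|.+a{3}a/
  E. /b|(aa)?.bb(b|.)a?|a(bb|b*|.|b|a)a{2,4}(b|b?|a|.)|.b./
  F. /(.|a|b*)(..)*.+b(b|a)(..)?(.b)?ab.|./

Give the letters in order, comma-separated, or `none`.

A → no match
B → match
C → no match
D → no match
E → no match
F → match

B, F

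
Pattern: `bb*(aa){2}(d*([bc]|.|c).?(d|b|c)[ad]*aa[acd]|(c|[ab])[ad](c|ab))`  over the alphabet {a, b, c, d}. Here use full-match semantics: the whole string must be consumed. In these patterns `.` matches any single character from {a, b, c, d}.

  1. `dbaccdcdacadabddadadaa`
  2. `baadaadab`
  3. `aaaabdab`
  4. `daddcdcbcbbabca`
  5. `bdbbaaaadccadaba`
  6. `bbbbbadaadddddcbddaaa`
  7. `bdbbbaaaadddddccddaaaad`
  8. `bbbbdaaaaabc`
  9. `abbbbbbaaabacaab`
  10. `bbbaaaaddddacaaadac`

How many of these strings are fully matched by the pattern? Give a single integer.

0

1 → no match — must start with `b`
2 → no match
3 → no match — must start with `b`
4 → no match — must start with `b`
5 → no match
6 → no match
7 → no match
8 → no match
9 → no match — must start with `b`
10 → no match
Total matched: 0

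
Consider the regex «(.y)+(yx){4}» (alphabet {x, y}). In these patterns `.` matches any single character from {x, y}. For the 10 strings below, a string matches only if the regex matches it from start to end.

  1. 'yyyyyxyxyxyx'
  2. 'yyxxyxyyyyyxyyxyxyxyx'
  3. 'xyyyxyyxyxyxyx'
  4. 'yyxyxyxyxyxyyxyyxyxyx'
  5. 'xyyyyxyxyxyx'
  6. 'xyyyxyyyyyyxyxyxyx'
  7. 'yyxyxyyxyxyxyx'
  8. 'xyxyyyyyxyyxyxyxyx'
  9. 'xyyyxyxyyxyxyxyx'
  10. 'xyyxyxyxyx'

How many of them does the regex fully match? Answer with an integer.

1. 'yyyyyxyxyxyx' → match
2 → no match
3 → match
4 → no match
5. 'xyyyyxyxyxyx' → match
6 → match
7 → match
8 → match
9 → match
10. 'xyyxyxyxyx' → match
Total matched: 8

8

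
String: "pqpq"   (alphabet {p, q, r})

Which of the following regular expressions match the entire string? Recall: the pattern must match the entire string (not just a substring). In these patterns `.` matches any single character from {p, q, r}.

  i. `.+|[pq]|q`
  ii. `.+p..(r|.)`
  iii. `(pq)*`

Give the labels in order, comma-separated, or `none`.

i → match
ii → no match
iii → match

i, iii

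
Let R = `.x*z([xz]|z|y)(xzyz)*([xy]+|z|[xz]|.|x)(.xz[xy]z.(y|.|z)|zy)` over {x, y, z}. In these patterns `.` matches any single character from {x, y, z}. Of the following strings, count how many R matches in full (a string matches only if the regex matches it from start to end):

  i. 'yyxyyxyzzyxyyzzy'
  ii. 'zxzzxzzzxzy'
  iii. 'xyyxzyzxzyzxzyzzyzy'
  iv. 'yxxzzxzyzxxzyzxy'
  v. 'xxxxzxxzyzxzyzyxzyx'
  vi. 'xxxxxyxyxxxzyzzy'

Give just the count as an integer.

0

i → no match
ii → no match
iii → no match
iv → no match
v → no match
vi → no match
Total matched: 0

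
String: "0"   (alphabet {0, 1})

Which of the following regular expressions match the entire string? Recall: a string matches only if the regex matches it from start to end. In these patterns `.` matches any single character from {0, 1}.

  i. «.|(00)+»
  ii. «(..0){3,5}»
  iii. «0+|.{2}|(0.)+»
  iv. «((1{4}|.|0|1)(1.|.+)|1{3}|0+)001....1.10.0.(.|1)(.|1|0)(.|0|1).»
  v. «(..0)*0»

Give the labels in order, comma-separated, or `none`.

i, iii, v

i → match
ii → no match
iii → match
iv → no match
v → match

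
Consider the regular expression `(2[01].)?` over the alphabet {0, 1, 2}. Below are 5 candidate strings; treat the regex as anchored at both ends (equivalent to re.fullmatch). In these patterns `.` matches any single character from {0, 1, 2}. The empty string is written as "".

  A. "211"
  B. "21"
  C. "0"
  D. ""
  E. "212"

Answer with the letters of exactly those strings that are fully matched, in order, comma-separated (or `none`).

A, D, E

A → match
B → no match
C → no match
D → match
E → match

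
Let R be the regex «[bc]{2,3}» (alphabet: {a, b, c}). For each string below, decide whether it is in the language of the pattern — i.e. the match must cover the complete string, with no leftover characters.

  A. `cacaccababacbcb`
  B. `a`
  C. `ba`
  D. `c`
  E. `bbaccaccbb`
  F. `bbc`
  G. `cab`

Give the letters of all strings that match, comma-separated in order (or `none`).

A → no match
B. `a` → no match
C. `ba` → no match
D. `c` → no match
E. `bbaccaccbb` → no match
F. `bbc` → match
G. `cab` → no match

F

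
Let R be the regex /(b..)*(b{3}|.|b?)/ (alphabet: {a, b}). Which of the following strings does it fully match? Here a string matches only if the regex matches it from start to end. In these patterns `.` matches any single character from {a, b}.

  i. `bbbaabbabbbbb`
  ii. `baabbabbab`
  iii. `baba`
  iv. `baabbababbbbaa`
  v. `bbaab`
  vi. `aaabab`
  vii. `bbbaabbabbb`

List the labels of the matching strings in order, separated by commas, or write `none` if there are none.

i → no match
ii → match
iii → match
iv → no match
v → no match
vi → no match
vii → no match

ii, iii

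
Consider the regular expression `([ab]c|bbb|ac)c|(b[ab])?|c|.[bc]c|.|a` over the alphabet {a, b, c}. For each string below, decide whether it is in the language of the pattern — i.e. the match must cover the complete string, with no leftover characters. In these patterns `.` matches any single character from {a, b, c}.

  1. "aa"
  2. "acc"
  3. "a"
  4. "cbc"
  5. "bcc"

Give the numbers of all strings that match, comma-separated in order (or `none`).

2, 3, 4, 5

1 → no match
2 → match
3 → match
4 → match
5 → match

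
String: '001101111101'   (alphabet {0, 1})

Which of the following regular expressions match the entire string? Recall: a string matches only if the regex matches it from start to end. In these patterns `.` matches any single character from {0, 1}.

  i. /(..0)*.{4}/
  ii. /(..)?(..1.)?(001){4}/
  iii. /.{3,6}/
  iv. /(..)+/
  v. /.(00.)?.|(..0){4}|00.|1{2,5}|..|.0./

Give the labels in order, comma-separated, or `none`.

i → no match
ii → no match — must end with '001'
iii → no match
iv → match
v → no match

iv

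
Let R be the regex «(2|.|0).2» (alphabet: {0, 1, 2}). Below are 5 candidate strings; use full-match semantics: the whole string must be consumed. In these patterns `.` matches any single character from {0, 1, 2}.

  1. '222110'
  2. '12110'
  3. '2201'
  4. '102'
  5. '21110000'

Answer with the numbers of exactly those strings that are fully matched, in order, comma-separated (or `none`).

1. '222110' → no match — must end with '2'
2. '12110' → no match — must end with '2'
3. '2201' → no match — must end with '2'
4. '102' → match
5. '21110000' → no match — must end with '2'

4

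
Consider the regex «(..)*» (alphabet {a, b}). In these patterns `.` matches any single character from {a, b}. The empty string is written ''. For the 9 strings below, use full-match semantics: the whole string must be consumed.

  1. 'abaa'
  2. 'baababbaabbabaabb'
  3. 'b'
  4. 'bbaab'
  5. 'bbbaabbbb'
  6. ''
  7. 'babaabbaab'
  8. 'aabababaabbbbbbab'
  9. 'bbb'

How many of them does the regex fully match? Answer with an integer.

3

1. 'abaa' → match
2 → no match
3. 'b' → no match
4. 'bbaab' → no match
5. 'bbbaabbbb' → no match
6. '' → match
7. 'babaabbaab' → match
8 → no match
9. 'bbb' → no match
Total matched: 3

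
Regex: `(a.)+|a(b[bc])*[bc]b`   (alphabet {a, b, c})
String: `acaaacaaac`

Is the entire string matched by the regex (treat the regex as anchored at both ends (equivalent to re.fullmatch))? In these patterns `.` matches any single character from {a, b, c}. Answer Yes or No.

Yes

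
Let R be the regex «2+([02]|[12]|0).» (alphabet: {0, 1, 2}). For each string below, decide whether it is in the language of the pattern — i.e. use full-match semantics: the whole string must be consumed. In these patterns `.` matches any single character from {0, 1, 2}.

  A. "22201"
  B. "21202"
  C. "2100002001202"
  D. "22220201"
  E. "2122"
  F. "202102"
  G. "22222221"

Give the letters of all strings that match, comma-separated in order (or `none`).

A, G

A → match
B → no match
C → no match
D → no match
E → no match
F → no match
G → match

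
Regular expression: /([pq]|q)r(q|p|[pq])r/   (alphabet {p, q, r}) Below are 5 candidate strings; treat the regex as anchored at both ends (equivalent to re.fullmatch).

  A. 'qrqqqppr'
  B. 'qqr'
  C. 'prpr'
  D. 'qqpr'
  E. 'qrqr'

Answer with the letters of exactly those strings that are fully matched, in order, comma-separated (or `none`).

A. 'qrqqqppr' → no match
B. 'qqr' → no match
C. 'prpr' → match
D. 'qqpr' → no match
E. 'qrqr' → match

C, E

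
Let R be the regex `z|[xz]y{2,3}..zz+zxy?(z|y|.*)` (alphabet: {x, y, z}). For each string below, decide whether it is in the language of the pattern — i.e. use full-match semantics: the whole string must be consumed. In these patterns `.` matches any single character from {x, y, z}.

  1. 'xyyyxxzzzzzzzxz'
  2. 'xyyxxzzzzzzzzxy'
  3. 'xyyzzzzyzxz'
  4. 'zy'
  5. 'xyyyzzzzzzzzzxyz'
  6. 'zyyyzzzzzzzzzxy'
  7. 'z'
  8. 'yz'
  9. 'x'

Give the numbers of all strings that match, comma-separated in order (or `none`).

1, 2, 5, 6, 7

1 → match
2 → match
3 → no match
4 → no match
5 → match
6 → match
7 → match
8 → no match
9 → no match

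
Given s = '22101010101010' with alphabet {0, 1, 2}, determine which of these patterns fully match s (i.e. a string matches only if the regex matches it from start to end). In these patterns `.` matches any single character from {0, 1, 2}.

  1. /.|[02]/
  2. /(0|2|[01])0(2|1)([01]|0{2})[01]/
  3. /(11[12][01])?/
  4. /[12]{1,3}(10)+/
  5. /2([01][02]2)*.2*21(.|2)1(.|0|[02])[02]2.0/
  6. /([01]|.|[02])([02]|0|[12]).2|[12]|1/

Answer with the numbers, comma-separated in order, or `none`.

1 → no match
2 → no match
3 → no match
4 → match
5 → no match
6 → no match

4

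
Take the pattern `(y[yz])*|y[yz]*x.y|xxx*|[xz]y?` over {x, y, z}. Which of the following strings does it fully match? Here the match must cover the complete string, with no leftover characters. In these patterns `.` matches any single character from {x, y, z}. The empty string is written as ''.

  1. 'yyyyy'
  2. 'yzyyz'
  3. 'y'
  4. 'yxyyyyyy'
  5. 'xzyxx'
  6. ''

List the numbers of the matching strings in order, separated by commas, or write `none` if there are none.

1 → no match
2 → no match
3 → no match
4 → no match
5 → no match
6 → match

6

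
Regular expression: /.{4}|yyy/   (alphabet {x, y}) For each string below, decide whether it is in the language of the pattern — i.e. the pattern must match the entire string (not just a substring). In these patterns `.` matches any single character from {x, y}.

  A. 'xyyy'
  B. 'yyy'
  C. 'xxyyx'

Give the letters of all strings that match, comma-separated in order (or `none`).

A → match
B → match
C → no match

A, B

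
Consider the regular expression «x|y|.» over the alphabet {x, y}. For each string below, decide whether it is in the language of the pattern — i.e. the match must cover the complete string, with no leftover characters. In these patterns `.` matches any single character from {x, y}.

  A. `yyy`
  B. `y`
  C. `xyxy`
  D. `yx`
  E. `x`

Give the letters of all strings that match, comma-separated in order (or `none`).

B, E

A → no match
B → match
C → no match
D → no match
E → match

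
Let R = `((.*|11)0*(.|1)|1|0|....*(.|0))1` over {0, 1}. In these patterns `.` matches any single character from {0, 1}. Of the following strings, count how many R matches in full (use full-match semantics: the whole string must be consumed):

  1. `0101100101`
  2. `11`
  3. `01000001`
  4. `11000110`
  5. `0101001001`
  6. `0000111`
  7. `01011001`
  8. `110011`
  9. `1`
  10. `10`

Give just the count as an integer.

7

1. `0101100101` → match
2. `11` → match
3. `01000001` → match
4. `11000110` → no match — must end with `1`
5. `0101001001` → match
6. `0000111` → match
7. `01011001` → match
8. `110011` → match
9. `1` → no match
10. `10` → no match — must end with `1`
Total matched: 7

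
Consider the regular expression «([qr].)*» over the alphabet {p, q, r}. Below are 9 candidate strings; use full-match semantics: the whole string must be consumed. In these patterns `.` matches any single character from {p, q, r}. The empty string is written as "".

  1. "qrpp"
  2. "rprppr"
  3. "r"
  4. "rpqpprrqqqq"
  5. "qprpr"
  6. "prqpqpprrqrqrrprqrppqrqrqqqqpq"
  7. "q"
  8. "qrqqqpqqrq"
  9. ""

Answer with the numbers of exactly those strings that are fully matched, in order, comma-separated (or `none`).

1 → no match
2 → no match
3 → no match
4 → no match
5 → no match
6 → no match
7 → no match
8 → match
9 → match

8, 9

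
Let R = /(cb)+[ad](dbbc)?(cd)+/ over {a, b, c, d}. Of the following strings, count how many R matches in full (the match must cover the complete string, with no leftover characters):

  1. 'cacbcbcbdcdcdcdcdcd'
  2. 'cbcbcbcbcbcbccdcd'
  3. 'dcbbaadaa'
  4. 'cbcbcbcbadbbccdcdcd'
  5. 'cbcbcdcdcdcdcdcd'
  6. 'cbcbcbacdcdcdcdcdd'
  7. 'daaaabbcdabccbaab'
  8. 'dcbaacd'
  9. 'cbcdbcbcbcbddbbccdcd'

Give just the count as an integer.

1

1 → no match — must start with 'cb'
2 → no match
3 → no match — must start with 'cb'
4 → match
5 → no match
6 → no match — must end with 'cd'
7 → no match — must start with 'cb'
8 → no match — must start with 'cb'
9 → no match
Total matched: 1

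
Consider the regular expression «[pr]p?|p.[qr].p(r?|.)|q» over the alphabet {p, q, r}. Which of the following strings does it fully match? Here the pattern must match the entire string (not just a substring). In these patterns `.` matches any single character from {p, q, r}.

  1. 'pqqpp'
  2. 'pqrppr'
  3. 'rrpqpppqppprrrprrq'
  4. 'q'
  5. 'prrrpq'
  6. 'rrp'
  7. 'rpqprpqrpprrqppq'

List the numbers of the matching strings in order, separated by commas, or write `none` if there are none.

1 → match
2 → match
3 → no match
4 → match
5 → match
6 → no match
7 → no match

1, 2, 4, 5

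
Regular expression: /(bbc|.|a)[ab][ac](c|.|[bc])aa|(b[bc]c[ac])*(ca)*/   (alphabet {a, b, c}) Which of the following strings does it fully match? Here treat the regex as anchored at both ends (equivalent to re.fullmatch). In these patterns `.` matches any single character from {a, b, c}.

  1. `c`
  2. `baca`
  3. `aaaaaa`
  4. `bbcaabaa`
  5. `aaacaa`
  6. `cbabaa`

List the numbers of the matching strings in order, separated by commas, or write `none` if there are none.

3, 4, 5, 6

1 → no match
2 → no match
3 → match
4 → match
5 → match
6 → match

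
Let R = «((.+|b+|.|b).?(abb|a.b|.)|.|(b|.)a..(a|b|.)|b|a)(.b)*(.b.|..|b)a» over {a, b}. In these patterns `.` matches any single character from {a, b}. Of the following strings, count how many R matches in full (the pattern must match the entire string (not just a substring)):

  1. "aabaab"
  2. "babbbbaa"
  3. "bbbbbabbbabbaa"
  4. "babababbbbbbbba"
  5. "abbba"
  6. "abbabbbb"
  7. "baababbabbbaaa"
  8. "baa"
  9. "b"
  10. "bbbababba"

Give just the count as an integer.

1. "aabaab" → no match — must end with "a"
2. "babbbbaa" → match
3 → match
4 → match
5. "abbba" → match
6. "abbabbbb" → no match — must end with "a"
7 → match
8. "baa" → no match
9. "b" → no match — must end with "a"
10. "bbbababba" → match
Total matched: 6

6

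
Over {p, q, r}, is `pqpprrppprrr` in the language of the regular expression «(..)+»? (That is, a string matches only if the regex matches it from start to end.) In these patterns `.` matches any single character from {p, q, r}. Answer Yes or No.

Yes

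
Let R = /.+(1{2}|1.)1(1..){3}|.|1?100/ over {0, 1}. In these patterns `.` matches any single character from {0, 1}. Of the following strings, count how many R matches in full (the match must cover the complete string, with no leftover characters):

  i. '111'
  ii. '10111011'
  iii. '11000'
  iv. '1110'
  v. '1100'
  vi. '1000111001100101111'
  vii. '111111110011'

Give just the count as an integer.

i. '111' → no match
ii. '10111011' → no match
iii. '11000' → no match
iv. '1110' → no match
v. '1100' → match
vi → no match
vii. '111111110011' → no match
Total matched: 1

1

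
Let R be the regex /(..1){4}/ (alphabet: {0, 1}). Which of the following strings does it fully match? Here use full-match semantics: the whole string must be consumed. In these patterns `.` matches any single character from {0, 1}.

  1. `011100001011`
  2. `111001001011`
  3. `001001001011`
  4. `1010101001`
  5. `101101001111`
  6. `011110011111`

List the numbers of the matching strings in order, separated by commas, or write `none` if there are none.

1 → no match
2 → match
3 → match
4 → no match
5 → match
6 → no match

2, 3, 5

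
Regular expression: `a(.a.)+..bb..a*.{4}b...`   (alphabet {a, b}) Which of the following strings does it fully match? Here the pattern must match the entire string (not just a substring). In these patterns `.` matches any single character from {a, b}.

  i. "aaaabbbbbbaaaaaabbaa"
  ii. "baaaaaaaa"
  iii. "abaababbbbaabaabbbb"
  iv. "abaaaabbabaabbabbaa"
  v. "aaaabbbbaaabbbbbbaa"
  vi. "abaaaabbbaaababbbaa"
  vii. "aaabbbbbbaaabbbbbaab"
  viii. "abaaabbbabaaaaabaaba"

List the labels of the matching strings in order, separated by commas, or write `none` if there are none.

i, iii, iv, v, vi, vii

i → match
ii → no match — must start with "a"
iii → match
iv → match
v → match
vi → match
vii → match
viii → no match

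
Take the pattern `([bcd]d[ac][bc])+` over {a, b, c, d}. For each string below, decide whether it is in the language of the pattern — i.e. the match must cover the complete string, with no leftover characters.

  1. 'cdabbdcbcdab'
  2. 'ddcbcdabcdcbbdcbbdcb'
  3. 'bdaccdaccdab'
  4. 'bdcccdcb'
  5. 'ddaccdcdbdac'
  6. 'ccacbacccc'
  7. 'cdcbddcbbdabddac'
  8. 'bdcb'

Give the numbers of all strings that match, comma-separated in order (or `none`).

1 → match
2 → match
3 → match
4 → match
5 → no match
6 → no match
7 → match
8 → match

1, 2, 3, 4, 7, 8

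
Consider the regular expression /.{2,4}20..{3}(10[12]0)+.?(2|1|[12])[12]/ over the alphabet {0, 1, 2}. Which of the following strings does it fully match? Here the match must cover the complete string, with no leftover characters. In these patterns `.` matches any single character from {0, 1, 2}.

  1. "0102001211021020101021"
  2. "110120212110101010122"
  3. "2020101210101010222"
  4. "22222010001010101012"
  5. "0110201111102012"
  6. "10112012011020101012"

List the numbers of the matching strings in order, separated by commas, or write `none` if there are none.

2, 3, 4, 5, 6

1 → no match
2 → match
3 → match
4 → match
5 → match
6 → match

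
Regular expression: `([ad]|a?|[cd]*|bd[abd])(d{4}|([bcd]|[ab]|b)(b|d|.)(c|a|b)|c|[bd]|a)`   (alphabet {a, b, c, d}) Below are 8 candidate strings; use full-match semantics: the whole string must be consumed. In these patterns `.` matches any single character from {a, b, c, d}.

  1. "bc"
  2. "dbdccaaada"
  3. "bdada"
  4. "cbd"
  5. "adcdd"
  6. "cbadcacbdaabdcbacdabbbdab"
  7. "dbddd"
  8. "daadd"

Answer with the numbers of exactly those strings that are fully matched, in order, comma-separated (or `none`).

1. "bc" → no match
2. "dbdccaaada" → no match
3. "bdada" → no match
4. "cbd" → no match
5. "adcdd" → no match
6 → no match
7. "dbddd" → no match
8. "daadd" → no match

none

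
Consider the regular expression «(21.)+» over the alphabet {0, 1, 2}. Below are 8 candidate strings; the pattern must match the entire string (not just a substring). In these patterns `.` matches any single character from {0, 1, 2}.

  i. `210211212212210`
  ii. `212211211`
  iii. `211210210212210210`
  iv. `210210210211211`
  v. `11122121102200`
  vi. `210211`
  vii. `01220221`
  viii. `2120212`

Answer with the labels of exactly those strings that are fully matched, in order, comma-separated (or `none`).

i → match
ii → match
iii → match
iv → match
v → no match — must start with `21`
vi → match
vii → no match — must start with `21`
viii → no match

i, ii, iii, iv, vi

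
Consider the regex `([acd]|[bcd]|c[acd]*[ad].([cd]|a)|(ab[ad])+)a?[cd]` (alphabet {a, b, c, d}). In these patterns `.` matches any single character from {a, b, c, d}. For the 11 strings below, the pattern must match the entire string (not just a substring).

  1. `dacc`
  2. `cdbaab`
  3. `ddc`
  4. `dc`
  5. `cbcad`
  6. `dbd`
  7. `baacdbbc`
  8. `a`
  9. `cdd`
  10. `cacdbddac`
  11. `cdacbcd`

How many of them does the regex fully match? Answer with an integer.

1

1. `dacc` → no match
2. `cdbaab` → no match
3. `ddc` → no match
4. `dc` → match
5. `cbcad` → no match
6. `dbd` → no match
7. `baacdbbc` → no match
8. `a` → no match
9. `cdd` → no match
10. `cacdbddac` → no match
11. `cdacbcd` → no match
Total matched: 1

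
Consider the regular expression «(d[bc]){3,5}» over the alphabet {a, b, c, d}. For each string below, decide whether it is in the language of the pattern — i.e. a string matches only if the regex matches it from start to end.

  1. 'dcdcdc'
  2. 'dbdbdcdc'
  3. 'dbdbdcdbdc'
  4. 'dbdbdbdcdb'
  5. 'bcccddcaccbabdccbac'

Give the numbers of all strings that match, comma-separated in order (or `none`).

1, 2, 3, 4

1 → match
2 → match
3 → match
4 → match
5 → no match — must start with 'd'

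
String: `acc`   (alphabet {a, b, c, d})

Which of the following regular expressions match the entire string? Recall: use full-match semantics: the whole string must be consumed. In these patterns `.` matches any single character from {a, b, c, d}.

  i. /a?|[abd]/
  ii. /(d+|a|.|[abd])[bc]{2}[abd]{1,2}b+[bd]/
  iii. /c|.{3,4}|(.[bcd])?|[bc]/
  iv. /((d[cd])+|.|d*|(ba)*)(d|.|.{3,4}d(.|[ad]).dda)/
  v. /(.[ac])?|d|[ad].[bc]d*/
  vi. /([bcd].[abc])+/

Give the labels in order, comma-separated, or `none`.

i → no match
ii → no match
iii → match
iv → no match
v → match
vi → no match

iii, v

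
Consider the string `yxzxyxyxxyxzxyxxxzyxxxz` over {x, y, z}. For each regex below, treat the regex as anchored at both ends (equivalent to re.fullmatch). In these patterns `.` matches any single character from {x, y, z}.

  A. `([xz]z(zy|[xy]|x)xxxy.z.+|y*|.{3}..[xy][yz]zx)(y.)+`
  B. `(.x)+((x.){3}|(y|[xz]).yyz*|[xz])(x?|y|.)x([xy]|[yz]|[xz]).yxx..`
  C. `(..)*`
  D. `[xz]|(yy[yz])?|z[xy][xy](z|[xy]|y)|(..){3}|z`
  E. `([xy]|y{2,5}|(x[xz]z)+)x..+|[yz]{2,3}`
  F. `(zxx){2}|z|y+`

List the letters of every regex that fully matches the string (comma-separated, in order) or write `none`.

B, E

A → no match
B → match
C → no match
D → no match
E → match
F → no match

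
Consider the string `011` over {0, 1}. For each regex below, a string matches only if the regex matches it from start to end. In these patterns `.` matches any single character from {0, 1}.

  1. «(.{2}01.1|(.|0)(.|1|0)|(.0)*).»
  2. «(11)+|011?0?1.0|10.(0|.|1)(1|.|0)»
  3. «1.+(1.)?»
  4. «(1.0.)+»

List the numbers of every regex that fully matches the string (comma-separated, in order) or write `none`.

1 → match
2 → no match
3 → no match — must start with `1`
4 → no match — must start with `1`

1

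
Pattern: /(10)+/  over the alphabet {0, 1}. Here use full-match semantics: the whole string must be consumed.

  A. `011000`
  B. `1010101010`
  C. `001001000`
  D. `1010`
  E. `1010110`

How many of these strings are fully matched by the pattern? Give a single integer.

2

A → no match — must start with `10`
B → match
C → no match — must start with `10`
D → match
E → no match
Total matched: 2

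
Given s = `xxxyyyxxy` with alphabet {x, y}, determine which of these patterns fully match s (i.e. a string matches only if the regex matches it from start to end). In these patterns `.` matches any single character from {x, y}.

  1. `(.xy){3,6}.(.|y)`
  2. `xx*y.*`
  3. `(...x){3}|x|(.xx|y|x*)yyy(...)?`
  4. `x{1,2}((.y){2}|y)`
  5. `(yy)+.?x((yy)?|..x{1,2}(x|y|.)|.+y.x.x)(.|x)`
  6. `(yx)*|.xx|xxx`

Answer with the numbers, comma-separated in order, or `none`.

2, 3

1 → no match
2 → match
3 → match
4 → no match
5 → no match — must start with `yy`
6 → no match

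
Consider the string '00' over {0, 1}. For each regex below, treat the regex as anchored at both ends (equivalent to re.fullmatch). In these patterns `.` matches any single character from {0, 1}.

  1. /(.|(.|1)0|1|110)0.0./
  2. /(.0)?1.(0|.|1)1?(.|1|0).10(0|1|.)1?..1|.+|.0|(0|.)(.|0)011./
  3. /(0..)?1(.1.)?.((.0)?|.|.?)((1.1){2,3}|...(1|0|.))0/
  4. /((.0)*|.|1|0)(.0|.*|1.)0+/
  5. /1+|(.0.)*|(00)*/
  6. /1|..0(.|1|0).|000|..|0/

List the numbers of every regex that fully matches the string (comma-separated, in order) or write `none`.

2, 4, 5, 6

1 → no match
2 → match
3 → no match
4 → match
5 → match
6 → match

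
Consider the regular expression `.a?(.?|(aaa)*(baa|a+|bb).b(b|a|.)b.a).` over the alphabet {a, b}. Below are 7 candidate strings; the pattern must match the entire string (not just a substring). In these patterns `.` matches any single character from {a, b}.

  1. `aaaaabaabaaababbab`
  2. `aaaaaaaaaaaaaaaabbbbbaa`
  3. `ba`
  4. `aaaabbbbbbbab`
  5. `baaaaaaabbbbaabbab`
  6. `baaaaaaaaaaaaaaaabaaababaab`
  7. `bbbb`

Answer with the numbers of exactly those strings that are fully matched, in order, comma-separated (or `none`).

2, 3, 4, 6

1 → no match
2 → match
3 → match
4 → match
5 → no match
6 → match
7 → no match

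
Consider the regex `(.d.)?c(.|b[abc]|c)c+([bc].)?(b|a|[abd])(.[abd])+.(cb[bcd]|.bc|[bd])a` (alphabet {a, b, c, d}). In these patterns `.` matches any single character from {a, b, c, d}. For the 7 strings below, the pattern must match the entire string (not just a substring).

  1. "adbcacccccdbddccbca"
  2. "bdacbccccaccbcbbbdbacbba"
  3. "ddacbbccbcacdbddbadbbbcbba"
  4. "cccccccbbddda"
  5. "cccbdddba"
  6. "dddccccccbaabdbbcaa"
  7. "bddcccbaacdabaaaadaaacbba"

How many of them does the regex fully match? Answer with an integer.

1 → match
2 → no match
3 → match
4 → match
5. "cccbdddba" → match
6 → no match
7 → no match
Total matched: 4

4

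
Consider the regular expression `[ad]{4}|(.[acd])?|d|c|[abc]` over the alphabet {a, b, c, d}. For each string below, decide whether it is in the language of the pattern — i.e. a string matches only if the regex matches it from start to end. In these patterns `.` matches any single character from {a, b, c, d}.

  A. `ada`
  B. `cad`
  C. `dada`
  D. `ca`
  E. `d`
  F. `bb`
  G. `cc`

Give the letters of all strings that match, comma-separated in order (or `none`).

C, D, E, G

A → no match
B → no match
C → match
D → match
E → match
F → no match
G → match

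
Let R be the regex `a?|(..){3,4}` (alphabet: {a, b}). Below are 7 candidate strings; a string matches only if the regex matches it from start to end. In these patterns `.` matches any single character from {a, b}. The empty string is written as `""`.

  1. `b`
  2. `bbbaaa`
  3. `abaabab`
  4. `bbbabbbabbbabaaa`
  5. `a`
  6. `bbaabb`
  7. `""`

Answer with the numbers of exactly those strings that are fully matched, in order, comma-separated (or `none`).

2, 5, 6, 7

1 → no match
2 → match
3 → no match
4 → no match
5 → match
6 → match
7 → match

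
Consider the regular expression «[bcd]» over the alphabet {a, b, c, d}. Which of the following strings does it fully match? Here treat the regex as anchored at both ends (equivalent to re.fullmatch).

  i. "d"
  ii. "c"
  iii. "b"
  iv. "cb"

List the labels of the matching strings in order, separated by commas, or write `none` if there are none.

i → match
ii → match
iii → match
iv → no match

i, ii, iii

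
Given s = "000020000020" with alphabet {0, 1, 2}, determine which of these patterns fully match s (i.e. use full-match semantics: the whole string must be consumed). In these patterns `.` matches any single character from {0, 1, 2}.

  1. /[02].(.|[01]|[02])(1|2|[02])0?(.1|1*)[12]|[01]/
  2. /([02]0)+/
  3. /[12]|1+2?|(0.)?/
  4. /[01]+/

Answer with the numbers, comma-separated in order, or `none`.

2

1 → no match
2 → match
3 → no match
4 → no match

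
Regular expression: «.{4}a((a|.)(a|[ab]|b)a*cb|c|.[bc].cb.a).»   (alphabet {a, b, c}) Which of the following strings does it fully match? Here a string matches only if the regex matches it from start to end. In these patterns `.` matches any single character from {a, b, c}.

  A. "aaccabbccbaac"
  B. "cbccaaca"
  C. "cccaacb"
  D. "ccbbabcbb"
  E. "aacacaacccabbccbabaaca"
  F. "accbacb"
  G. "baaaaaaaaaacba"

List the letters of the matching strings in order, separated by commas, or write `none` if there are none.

A, C, F, G

A → match
B → no match
C → match
D → no match
E → no match
F → match
G → match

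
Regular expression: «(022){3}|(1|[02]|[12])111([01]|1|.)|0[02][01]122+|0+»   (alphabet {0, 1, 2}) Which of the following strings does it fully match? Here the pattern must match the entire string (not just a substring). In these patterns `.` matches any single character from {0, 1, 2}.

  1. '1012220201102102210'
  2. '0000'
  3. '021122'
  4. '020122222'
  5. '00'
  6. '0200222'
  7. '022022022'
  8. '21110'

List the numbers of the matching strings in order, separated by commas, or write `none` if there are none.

1 → no match
2 → match
3 → match
4 → match
5 → match
6 → no match
7 → match
8 → match

2, 3, 4, 5, 7, 8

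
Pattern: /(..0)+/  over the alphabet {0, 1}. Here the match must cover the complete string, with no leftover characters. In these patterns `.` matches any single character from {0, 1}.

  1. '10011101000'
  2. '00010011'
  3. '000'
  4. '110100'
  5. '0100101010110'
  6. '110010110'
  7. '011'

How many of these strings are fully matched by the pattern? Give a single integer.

1 → no match
2 → no match — must end with '0'
3 → match
4 → match
5 → no match
6 → match
7 → no match — must end with '0'
Total matched: 3

3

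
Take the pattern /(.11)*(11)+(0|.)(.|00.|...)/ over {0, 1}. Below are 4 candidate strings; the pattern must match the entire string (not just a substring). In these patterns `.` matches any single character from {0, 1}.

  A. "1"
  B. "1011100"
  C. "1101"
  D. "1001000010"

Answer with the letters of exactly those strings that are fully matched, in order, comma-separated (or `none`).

A → no match
B → no match
C → match
D → no match

C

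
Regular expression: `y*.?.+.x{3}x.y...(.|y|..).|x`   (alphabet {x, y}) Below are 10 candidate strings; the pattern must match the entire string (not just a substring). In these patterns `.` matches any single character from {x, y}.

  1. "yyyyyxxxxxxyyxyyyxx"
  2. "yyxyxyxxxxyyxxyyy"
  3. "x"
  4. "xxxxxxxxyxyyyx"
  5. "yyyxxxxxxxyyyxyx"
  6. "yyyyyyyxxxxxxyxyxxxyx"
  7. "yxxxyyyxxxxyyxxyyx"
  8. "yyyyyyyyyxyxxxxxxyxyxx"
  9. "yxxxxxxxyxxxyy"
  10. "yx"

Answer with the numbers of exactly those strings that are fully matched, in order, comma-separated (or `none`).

1, 2, 3, 4, 5, 7, 9

1 → match
2 → match
3 → match
4 → match
5 → match
6 → no match
7 → match
8 → no match
9 → match
10 → no match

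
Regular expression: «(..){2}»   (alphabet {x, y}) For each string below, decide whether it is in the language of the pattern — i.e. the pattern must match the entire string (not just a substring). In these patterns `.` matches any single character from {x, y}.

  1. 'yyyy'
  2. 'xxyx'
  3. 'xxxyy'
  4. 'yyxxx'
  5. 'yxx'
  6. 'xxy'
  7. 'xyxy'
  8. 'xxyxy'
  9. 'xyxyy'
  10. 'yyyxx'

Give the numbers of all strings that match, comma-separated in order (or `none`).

1, 2, 7

1 → match
2 → match
3 → no match
4 → no match
5 → no match
6 → no match
7 → match
8 → no match
9 → no match
10 → no match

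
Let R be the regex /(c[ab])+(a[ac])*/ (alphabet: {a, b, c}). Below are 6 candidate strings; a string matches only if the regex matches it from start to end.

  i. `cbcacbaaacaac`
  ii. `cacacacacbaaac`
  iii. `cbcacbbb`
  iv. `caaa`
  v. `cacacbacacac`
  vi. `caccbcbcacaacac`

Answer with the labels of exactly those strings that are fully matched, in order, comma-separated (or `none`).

ii, iv, v

i → no match
ii → match
iii. `cbcacbbb` → no match
iv. `caaa` → match
v. `cacacbacacac` → match
vi → no match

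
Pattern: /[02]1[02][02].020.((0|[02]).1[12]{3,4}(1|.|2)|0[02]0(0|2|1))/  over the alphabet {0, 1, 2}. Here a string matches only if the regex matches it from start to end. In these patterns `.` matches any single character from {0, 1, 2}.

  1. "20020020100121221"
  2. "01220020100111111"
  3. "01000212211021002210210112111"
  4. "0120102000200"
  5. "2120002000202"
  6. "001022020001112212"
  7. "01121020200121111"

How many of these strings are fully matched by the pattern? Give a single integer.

1 → no match
2 → match
3 → no match
4 → match
5 → match
6 → no match
7 → no match
Total matched: 3

3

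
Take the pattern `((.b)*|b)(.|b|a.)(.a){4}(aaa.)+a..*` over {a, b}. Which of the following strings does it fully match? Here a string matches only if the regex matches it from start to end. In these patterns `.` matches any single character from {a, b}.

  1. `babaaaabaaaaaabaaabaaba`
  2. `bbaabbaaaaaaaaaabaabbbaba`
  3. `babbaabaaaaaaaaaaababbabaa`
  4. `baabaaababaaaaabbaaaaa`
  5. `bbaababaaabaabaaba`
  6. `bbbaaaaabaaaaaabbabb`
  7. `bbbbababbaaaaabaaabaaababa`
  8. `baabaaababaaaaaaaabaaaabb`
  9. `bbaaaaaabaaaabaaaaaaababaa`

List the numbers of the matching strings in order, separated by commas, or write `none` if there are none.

1, 6, 8, 9

1 → match
2 → no match
3 → no match
4 → no match
5 → no match
6 → match
7 → no match
8 → match
9 → match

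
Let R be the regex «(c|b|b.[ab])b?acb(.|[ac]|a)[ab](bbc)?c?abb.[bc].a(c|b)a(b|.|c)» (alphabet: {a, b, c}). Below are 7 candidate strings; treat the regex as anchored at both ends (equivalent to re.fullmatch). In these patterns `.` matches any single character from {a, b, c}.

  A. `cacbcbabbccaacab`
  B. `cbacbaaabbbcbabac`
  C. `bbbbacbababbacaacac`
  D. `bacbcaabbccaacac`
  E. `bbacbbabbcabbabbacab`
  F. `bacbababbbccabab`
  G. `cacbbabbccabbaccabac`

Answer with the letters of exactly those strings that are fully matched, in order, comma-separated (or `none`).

A → match
B → match
C → match
D → match
E → match
F → match
G → match

A, B, C, D, E, F, G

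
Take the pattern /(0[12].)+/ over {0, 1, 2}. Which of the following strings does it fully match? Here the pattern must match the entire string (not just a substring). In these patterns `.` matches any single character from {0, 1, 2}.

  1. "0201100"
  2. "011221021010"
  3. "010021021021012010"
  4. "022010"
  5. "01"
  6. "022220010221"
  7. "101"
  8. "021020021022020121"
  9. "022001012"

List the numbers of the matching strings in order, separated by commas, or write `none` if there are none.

3, 4

1 → no match
2 → no match
3 → match
4 → match
5 → no match
6 → no match
7 → no match — must start with "0"
8 → no match
9 → no match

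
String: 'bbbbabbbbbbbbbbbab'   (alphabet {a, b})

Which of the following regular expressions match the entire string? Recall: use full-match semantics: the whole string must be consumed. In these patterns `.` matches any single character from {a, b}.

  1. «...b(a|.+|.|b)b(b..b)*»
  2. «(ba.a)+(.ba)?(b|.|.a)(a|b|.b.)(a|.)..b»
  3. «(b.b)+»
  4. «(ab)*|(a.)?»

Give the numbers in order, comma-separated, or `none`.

1, 3

1 → match
2 → no match — must start with 'ba'
3 → match
4 → no match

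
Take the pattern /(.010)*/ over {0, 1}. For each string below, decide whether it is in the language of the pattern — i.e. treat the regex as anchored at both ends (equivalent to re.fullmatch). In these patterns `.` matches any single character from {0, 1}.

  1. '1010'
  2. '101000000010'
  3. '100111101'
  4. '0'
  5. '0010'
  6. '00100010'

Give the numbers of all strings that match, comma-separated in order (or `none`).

1, 5, 6

1. '1010' → match
2. '101000000010' → no match
3. '100111101' → no match
4. '0' → no match
5. '0010' → match
6. '00100010' → match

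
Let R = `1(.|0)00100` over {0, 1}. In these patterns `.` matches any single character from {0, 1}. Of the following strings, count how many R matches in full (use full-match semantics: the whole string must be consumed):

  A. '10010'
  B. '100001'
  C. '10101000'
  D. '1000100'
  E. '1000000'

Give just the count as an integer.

1

A → no match — must end with '00100'
B → no match — must end with '00100'
C → no match — must end with '00100'
D → match
E → no match — must end with '00100'
Total matched: 1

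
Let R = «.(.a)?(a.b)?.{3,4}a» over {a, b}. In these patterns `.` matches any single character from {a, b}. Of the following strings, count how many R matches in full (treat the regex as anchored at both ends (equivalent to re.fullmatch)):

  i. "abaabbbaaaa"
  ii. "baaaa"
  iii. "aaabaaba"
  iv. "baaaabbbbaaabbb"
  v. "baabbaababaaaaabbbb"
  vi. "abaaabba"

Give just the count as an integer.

4

i. "abaabbbaaaa" → match
ii. "baaaa" → match
iii. "aaabaaba" → match
iv → no match — must end with "a"
v → no match — must end with "a"
vi. "abaaabba" → match
Total matched: 4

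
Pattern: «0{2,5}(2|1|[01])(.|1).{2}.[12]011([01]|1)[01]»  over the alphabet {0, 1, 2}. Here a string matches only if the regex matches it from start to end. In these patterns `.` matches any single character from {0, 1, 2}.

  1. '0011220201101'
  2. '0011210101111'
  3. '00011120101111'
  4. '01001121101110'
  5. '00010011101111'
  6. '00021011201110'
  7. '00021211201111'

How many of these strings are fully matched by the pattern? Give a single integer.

1 → match
2 → match
3 → match
4 → no match
5 → match
6 → match
7 → match
Total matched: 6

6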